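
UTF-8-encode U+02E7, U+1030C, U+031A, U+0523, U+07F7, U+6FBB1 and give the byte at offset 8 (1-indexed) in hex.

1-indexed offset 8 is 0-indexed offset 7.
U+02E7 → 2-byte form CB A7 at offsets 0–1.
U+1030C → 4-byte form F0 90 8C 8C at offsets 2–5.
U+031A → 2-byte form CC 9A at offsets 6–7.
Offset 7 falls in char 3's range; it's byte 2 of CC 9A = 0x9A.

0x9A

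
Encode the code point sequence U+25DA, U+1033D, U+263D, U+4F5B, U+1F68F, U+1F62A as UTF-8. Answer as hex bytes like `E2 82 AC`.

E2 97 9A F0 90 8C BD E2 98 BD E4 BD 9B F0 9F 9A 8F F0 9F 98 AA

U+25DA: 3-byte form → E2 97 9A.
U+1033D: 4-byte form → F0 90 8C BD.
U+263D: 3-byte form → E2 98 BD.
U+4F5B: 3-byte form → E4 BD 9B.
U+1F68F: 4-byte form → F0 9F 9A 8F.
U+1F62A: 4-byte form → F0 9F 98 AA.
Concatenated (21 bytes): E2 97 9A F0 90 8C BD E2 98 BD E4 BD 9B F0 9F 9A 8F F0 9F 98 AA.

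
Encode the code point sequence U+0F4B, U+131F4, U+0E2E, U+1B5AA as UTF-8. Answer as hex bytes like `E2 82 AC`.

U+0F4B: 3-byte form → E0 BD 8B.
U+131F4: 4-byte form → F0 93 87 B4.
U+0E2E: 3-byte form → E0 B8 AE.
U+1B5AA: 4-byte form → F0 9B 96 AA.
Concatenated (14 bytes): E0 BD 8B F0 93 87 B4 E0 B8 AE F0 9B 96 AA.

E0 BD 8B F0 93 87 B4 E0 B8 AE F0 9B 96 AA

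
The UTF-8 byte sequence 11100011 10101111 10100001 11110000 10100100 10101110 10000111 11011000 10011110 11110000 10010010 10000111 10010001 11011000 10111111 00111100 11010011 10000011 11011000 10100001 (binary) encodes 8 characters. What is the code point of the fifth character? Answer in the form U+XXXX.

Offset 0: leading byte 0xE3 = 11100011 → 3-byte char #1 = E3 AF A1.
Offset 3: leading byte 0xF0 = 11110000 → 4-byte char #2 = F0 A4 AE 87.
Offset 7: leading byte 0xD8 = 11011000 → 2-byte char #3 = D8 9E.
Offset 9: leading byte 0xF0 = 11110000 → 4-byte char #4 = F0 92 87 91.
Offset 13: leading byte 0xD8 = 11011000 → 2-byte char #5 = D8 BF.
Leading byte 0xD8 = 11011000 matches 110xxxxx → 2-byte sequence.
Byte 1: 0xD8 = 11011000, payload 11000 (5 bits).
Byte 2: 0xBF = 10111111 (10xxxxxx ✓), payload 111111.
Concatenate: 11000111111 = 0x63F (11 bits → U+063F).

U+063F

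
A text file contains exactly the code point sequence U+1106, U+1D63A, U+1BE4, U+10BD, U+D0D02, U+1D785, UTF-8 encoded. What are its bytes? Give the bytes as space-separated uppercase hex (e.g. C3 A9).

U+1106: 3-byte form → E1 84 86.
U+1D63A: 4-byte form → F0 9D 98 BA.
U+1BE4: 3-byte form → E1 AF A4.
U+10BD: 3-byte form → E1 82 BD.
U+D0D02: 4-byte form → F3 90 B4 82.
U+1D785: 4-byte form → F0 9D 9E 85.
Concatenated (21 bytes): E1 84 86 F0 9D 98 BA E1 AF A4 E1 82 BD F3 90 B4 82 F0 9D 9E 85.

E1 84 86 F0 9D 98 BA E1 AF A4 E1 82 BD F3 90 B4 82 F0 9D 9E 85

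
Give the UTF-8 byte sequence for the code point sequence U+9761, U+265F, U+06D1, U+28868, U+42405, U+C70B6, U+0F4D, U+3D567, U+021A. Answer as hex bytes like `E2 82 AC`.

E9 9D A1 E2 99 9F DB 91 F0 A8 A1 A8 F1 82 90 85 F3 87 82 B6 E0 BD 8D F0 BD 95 A7 C8 9A

U+9761: 3-byte form → E9 9D A1.
U+265F: 3-byte form → E2 99 9F.
U+06D1: 2-byte form → DB 91.
U+28868: 4-byte form → F0 A8 A1 A8.
U+42405: 4-byte form → F1 82 90 85.
U+C70B6: 4-byte form → F3 87 82 B6.
U+0F4D: 3-byte form → E0 BD 8D.
U+3D567: 4-byte form → F0 BD 95 A7.
U+021A: 2-byte form → C8 9A.
Concatenated (29 bytes): E9 9D A1 E2 99 9F DB 91 F0 A8 A1 A8 F1 82 90 85 F3 87 82 B6 E0 BD 8D F0 BD 95 A7 C8 9A.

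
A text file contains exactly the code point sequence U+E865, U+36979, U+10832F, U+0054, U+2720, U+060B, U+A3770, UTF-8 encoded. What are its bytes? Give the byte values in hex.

EE A1 A5 F0 B6 A5 B9 F4 88 8C AF 54 E2 9C A0 D8 8B F2 A3 9D B0

U+E865: 3-byte form → EE A1 A5.
U+36979: 4-byte form → F0 B6 A5 B9.
U+10832F: 4-byte form → F4 88 8C AF.
U+0054: 1-byte form → 54.
U+2720: 3-byte form → E2 9C A0.
U+060B: 2-byte form → D8 8B.
U+A3770: 4-byte form → F2 A3 9D B0.
Concatenated (21 bytes): EE A1 A5 F0 B6 A5 B9 F4 88 8C AF 54 E2 9C A0 D8 8B F2 A3 9D B0.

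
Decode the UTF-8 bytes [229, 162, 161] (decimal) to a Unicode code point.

Leading byte 0xE5 = 11100101 matches 1110xxxx → 3-byte sequence.
Byte 1: 0xE5 = 11100101, payload 0101 (4 bits).
Byte 2: 0xA2 = 10100010 (10xxxxxx ✓), payload 100010.
Byte 3: 0xA1 = 10100001 (10xxxxxx ✓), payload 100001.
Concatenate: 0101100010100001 = 0x58A1 (16 bits → U+58A1).

U+58A1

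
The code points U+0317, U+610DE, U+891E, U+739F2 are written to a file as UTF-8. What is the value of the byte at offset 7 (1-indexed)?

0xE8

1-indexed offset 7 is 0-indexed offset 6.
U+0317 → 2-byte form CC 97 at offsets 0–1.
U+610DE → 4-byte form F1 A1 83 9E at offsets 2–5.
U+891E → 3-byte form E8 A4 9E at offsets 6–8.
Offset 6 falls in char 3's range; it's byte 1 of E8 A4 9E = 0xE8.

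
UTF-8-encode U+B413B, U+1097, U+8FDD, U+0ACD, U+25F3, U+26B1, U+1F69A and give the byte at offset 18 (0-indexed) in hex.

0xB1

U+B413B → 4-byte form F2 B4 84 BB at offsets 0–3.
U+1097 → 3-byte form E1 82 97 at offsets 4–6.
U+8FDD → 3-byte form E8 BF 9D at offsets 7–9.
U+0ACD → 3-byte form E0 AB 8D at offsets 10–12.
U+25F3 → 3-byte form E2 97 B3 at offsets 13–15.
U+26B1 → 3-byte form E2 9A B1 at offsets 16–18.
Offset 18 falls in char 6's range; it's byte 3 of E2 9A B1 = 0xB1.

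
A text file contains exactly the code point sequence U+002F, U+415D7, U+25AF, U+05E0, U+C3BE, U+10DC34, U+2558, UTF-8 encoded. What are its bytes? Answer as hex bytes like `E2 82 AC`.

2F F1 81 97 97 E2 96 AF D7 A0 EC 8E BE F4 8D B0 B4 E2 95 98

U+002F: 1-byte form → 2F.
U+415D7: 4-byte form → F1 81 97 97.
U+25AF: 3-byte form → E2 96 AF.
U+05E0: 2-byte form → D7 A0.
U+C3BE: 3-byte form → EC 8E BE.
U+10DC34: 4-byte form → F4 8D B0 B4.
U+2558: 3-byte form → E2 95 98.
Concatenated (20 bytes): 2F F1 81 97 97 E2 96 AF D7 A0 EC 8E BE F4 8D B0 B4 E2 95 98.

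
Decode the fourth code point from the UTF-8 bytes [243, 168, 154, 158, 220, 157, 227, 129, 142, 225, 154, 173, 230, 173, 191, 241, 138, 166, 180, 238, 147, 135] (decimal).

Offset 0: leading byte 0xF3 = 11110011 → 4-byte char #1 = F3 A8 9A 9E.
Offset 4: leading byte 0xDC = 11011100 → 2-byte char #2 = DC 9D.
Offset 6: leading byte 0xE3 = 11100011 → 3-byte char #3 = E3 81 8E.
Offset 9: leading byte 0xE1 = 11100001 → 3-byte char #4 = E1 9A AD.
Leading byte 0xE1 = 11100001 matches 1110xxxx → 3-byte sequence.
Byte 1: 0xE1 = 11100001, payload 0001 (4 bits).
Byte 2: 0x9A = 10011010 (10xxxxxx ✓), payload 011010.
Byte 3: 0xAD = 10101101 (10xxxxxx ✓), payload 101101.
Concatenate: 0001011010101101 = 0x16AD (16 bits → U+16AD).

U+16AD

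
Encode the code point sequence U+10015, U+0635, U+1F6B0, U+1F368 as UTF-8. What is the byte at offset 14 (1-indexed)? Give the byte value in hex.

1-indexed offset 14 is 0-indexed offset 13.
U+10015 → 4-byte form F0 90 80 95 at offsets 0–3.
U+0635 → 2-byte form D8 B5 at offsets 4–5.
U+1F6B0 → 4-byte form F0 9F 9A B0 at offsets 6–9.
U+1F368 → 4-byte form F0 9F 8D A8 at offsets 10–13.
Offset 13 falls in char 4's range; it's byte 4 of F0 9F 8D A8 = 0xA8.

0xA8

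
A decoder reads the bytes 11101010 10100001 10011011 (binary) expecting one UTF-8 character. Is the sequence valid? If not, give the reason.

Leading byte 0xEA = 11101010 → 3-byte form.
Continuation bytes 0xA1=10100001, 0x9B=10011011 all match 10xxxxxx.
Decoded value 0xA85B is ≥ 0x800 (shortest form) and not a surrogate.

valid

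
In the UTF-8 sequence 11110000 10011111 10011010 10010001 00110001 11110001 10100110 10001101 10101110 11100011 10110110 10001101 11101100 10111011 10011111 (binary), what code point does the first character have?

U+1F691

Offset 0: leading byte 0xF0 = 11110000 → 4-byte char #1 = F0 9F 9A 91.
Leading byte 0xF0 = 11110000 matches 11110xxx → 4-byte sequence.
Byte 1: 0xF0 = 11110000, payload 000 (3 bits).
Byte 2: 0x9F = 10011111 (10xxxxxx ✓), payload 011111.
Byte 3: 0x9A = 10011010 (10xxxxxx ✓), payload 011010.
Byte 4: 0x91 = 10010001 (10xxxxxx ✓), payload 010001.
Concatenate: 000011111011010010001 = 0x1F691 (21 bits → U+1F691).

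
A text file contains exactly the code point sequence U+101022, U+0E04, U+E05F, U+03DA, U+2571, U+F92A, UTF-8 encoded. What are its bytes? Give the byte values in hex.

U+101022: 4-byte form → F4 81 80 A2.
U+0E04: 3-byte form → E0 B8 84.
U+E05F: 3-byte form → EE 81 9F.
U+03DA: 2-byte form → CF 9A.
U+2571: 3-byte form → E2 95 B1.
U+F92A: 3-byte form → EF A4 AA.
Concatenated (18 bytes): F4 81 80 A2 E0 B8 84 EE 81 9F CF 9A E2 95 B1 EF A4 AA.

F4 81 80 A2 E0 B8 84 EE 81 9F CF 9A E2 95 B1 EF A4 AA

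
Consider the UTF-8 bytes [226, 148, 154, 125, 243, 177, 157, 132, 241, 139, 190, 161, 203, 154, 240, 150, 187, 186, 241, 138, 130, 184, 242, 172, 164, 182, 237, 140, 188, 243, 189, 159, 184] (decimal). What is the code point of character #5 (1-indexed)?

Offset 0: leading byte 0xE2 = 11100010 → 3-byte char #1 = E2 94 9A.
Offset 3: leading byte 0x7D = 01111101 → 1-byte char #2 = 7D.
Offset 4: leading byte 0xF3 = 11110011 → 4-byte char #3 = F3 B1 9D 84.
Offset 8: leading byte 0xF1 = 11110001 → 4-byte char #4 = F1 8B BE A1.
Offset 12: leading byte 0xCB = 11001011 → 2-byte char #5 = CB 9A.
Leading byte 0xCB = 11001011 matches 110xxxxx → 2-byte sequence.
Byte 1: 0xCB = 11001011, payload 01011 (5 bits).
Byte 2: 0x9A = 10011010 (10xxxxxx ✓), payload 011010.
Concatenate: 01011011010 = 0x2DA (11 bits → U+02DA).

U+02DA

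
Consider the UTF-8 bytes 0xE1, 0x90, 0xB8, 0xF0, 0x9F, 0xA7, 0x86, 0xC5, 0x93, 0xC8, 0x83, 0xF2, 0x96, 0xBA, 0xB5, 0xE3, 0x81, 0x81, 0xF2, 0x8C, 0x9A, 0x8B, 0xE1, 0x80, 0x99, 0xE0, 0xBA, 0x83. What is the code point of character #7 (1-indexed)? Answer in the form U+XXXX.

Offset 0: leading byte 0xE1 = 11100001 → 3-byte char #1 = E1 90 B8.
Offset 3: leading byte 0xF0 = 11110000 → 4-byte char #2 = F0 9F A7 86.
Offset 7: leading byte 0xC5 = 11000101 → 2-byte char #3 = C5 93.
Offset 9: leading byte 0xC8 = 11001000 → 2-byte char #4 = C8 83.
Offset 11: leading byte 0xF2 = 11110010 → 4-byte char #5 = F2 96 BA B5.
Offset 15: leading byte 0xE3 = 11100011 → 3-byte char #6 = E3 81 81.
Offset 18: leading byte 0xF2 = 11110010 → 4-byte char #7 = F2 8C 9A 8B.
Leading byte 0xF2 = 11110010 matches 11110xxx → 4-byte sequence.
Byte 1: 0xF2 = 11110010, payload 010 (3 bits).
Byte 2: 0x8C = 10001100 (10xxxxxx ✓), payload 001100.
Byte 3: 0x9A = 10011010 (10xxxxxx ✓), payload 011010.
Byte 4: 0x8B = 10001011 (10xxxxxx ✓), payload 001011.
Concatenate: 010001100011010001011 = 0x8C68B (21 bits → U+8C68B).

U+8C68B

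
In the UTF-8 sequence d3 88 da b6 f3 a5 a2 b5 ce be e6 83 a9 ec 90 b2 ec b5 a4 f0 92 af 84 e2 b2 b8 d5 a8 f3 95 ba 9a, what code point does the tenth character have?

U+0568

Offset 0: leading byte 0xD3 = 11010011 → 2-byte char #1 = D3 88.
Offset 2: leading byte 0xDA = 11011010 → 2-byte char #2 = DA B6.
Offset 4: leading byte 0xF3 = 11110011 → 4-byte char #3 = F3 A5 A2 B5.
Offset 8: leading byte 0xCE = 11001110 → 2-byte char #4 = CE BE.
Offset 10: leading byte 0xE6 = 11100110 → 3-byte char #5 = E6 83 A9.
Offset 13: leading byte 0xEC = 11101100 → 3-byte char #6 = EC 90 B2.
Offset 16: leading byte 0xEC = 11101100 → 3-byte char #7 = EC B5 A4.
Offset 19: leading byte 0xF0 = 11110000 → 4-byte char #8 = F0 92 AF 84.
Offset 23: leading byte 0xE2 = 11100010 → 3-byte char #9 = E2 B2 B8.
Offset 26: leading byte 0xD5 = 11010101 → 2-byte char #10 = D5 A8.
Leading byte 0xD5 = 11010101 matches 110xxxxx → 2-byte sequence.
Byte 1: 0xD5 = 11010101, payload 10101 (5 bits).
Byte 2: 0xA8 = 10101000 (10xxxxxx ✓), payload 101000.
Concatenate: 10101101000 = 0x568 (11 bits → U+0568).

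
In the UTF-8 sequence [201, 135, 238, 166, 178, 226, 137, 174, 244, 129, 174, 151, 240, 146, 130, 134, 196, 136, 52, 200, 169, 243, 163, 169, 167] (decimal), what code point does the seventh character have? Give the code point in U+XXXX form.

U+0034

Offset 0: leading byte 0xC9 = 11001001 → 2-byte char #1 = C9 87.
Offset 2: leading byte 0xEE = 11101110 → 3-byte char #2 = EE A6 B2.
Offset 5: leading byte 0xE2 = 11100010 → 3-byte char #3 = E2 89 AE.
Offset 8: leading byte 0xF4 = 11110100 → 4-byte char #4 = F4 81 AE 97.
Offset 12: leading byte 0xF0 = 11110000 → 4-byte char #5 = F0 92 82 86.
Offset 16: leading byte 0xC4 = 11000100 → 2-byte char #6 = C4 88.
Offset 18: leading byte 0x34 = 00110100 → 1-byte char #7 = 34.
Leading byte 0x34 = 00110100 matches 0xxxxxxx → 1-byte sequence.
Byte 1: 0x34 = 00110100, payload 0110100 (7 bits).
Concatenate: 0110100 = 0x34 (7 bits → U+0034).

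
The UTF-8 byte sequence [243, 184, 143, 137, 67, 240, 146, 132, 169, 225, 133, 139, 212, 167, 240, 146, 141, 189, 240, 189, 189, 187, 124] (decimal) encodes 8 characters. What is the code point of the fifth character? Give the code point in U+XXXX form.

Offset 0: leading byte 0xF3 = 11110011 → 4-byte char #1 = F3 B8 8F 89.
Offset 4: leading byte 0x43 = 01000011 → 1-byte char #2 = 43.
Offset 5: leading byte 0xF0 = 11110000 → 4-byte char #3 = F0 92 84 A9.
Offset 9: leading byte 0xE1 = 11100001 → 3-byte char #4 = E1 85 8B.
Offset 12: leading byte 0xD4 = 11010100 → 2-byte char #5 = D4 A7.
Leading byte 0xD4 = 11010100 matches 110xxxxx → 2-byte sequence.
Byte 1: 0xD4 = 11010100, payload 10100 (5 bits).
Byte 2: 0xA7 = 10100111 (10xxxxxx ✓), payload 100111.
Concatenate: 10100100111 = 0x527 (11 bits → U+0527).

U+0527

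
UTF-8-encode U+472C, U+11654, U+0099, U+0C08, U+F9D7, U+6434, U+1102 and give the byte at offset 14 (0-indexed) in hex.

0x97

U+472C → 3-byte form E4 9C AC at offsets 0–2.
U+11654 → 4-byte form F0 91 99 94 at offsets 3–6.
U+0099 → 2-byte form C2 99 at offsets 7–8.
U+0C08 → 3-byte form E0 B0 88 at offsets 9–11.
U+F9D7 → 3-byte form EF A7 97 at offsets 12–14.
Offset 14 falls in char 5's range; it's byte 3 of EF A7 97 = 0x97.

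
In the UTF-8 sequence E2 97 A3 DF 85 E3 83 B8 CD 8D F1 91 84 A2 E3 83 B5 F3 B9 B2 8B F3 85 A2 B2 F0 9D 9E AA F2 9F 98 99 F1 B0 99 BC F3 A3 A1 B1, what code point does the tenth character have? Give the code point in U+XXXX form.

Offset 0: leading byte 0xE2 = 11100010 → 3-byte char #1 = E2 97 A3.
Offset 3: leading byte 0xDF = 11011111 → 2-byte char #2 = DF 85.
Offset 5: leading byte 0xE3 = 11100011 → 3-byte char #3 = E3 83 B8.
Offset 8: leading byte 0xCD = 11001101 → 2-byte char #4 = CD 8D.
Offset 10: leading byte 0xF1 = 11110001 → 4-byte char #5 = F1 91 84 A2.
Offset 14: leading byte 0xE3 = 11100011 → 3-byte char #6 = E3 83 B5.
Offset 17: leading byte 0xF3 = 11110011 → 4-byte char #7 = F3 B9 B2 8B.
Offset 21: leading byte 0xF3 = 11110011 → 4-byte char #8 = F3 85 A2 B2.
Offset 25: leading byte 0xF0 = 11110000 → 4-byte char #9 = F0 9D 9E AA.
Offset 29: leading byte 0xF2 = 11110010 → 4-byte char #10 = F2 9F 98 99.
Leading byte 0xF2 = 11110010 matches 11110xxx → 4-byte sequence.
Byte 1: 0xF2 = 11110010, payload 010 (3 bits).
Byte 2: 0x9F = 10011111 (10xxxxxx ✓), payload 011111.
Byte 3: 0x98 = 10011000 (10xxxxxx ✓), payload 011000.
Byte 4: 0x99 = 10011001 (10xxxxxx ✓), payload 011001.
Concatenate: 010011111011000011001 = 0x9F619 (21 bits → U+9F619).

U+9F619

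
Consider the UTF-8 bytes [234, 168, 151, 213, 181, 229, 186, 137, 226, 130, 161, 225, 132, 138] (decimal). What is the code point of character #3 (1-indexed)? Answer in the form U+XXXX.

U+5E89

Offset 0: leading byte 0xEA = 11101010 → 3-byte char #1 = EA A8 97.
Offset 3: leading byte 0xD5 = 11010101 → 2-byte char #2 = D5 B5.
Offset 5: leading byte 0xE5 = 11100101 → 3-byte char #3 = E5 BA 89.
Leading byte 0xE5 = 11100101 matches 1110xxxx → 3-byte sequence.
Byte 1: 0xE5 = 11100101, payload 0101 (4 bits).
Byte 2: 0xBA = 10111010 (10xxxxxx ✓), payload 111010.
Byte 3: 0x89 = 10001001 (10xxxxxx ✓), payload 001001.
Concatenate: 0101111010001001 = 0x5E89 (16 bits → U+5E89).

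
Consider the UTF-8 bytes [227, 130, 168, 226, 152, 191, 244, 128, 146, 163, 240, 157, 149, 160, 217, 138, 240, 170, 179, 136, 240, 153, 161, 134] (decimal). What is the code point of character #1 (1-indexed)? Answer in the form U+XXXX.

Offset 0: leading byte 0xE3 = 11100011 → 3-byte char #1 = E3 82 A8.
Leading byte 0xE3 = 11100011 matches 1110xxxx → 3-byte sequence.
Byte 1: 0xE3 = 11100011, payload 0011 (4 bits).
Byte 2: 0x82 = 10000010 (10xxxxxx ✓), payload 000010.
Byte 3: 0xA8 = 10101000 (10xxxxxx ✓), payload 101000.
Concatenate: 0011000010101000 = 0x30A8 (16 bits → U+30A8).

U+30A8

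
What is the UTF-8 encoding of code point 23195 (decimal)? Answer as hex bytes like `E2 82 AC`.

E5 AA 9B

U+5A9B = 0x5A9B = 23195 decimal. In range U+0800–U+FFFF → 3-byte form: 1110xxxx 10xxxxxx 10xxxxxx.
Binary (16 bits): 0101101010011011.
Split 4+6+6: 0101 | 101010 | 011011.
Byte 1: 11100101 = 0xE5.
Byte 2: 10101010 = 0xAA.
Byte 3: 10011011 = 0x9B.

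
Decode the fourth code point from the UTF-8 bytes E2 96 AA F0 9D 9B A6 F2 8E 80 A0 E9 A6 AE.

Offset 0: leading byte 0xE2 = 11100010 → 3-byte char #1 = E2 96 AA.
Offset 3: leading byte 0xF0 = 11110000 → 4-byte char #2 = F0 9D 9B A6.
Offset 7: leading byte 0xF2 = 11110010 → 4-byte char #3 = F2 8E 80 A0.
Offset 11: leading byte 0xE9 = 11101001 → 3-byte char #4 = E9 A6 AE.
Leading byte 0xE9 = 11101001 matches 1110xxxx → 3-byte sequence.
Byte 1: 0xE9 = 11101001, payload 1001 (4 bits).
Byte 2: 0xA6 = 10100110 (10xxxxxx ✓), payload 100110.
Byte 3: 0xAE = 10101110 (10xxxxxx ✓), payload 101110.
Concatenate: 1001100110101110 = 0x99AE (16 bits → U+99AE).

U+99AE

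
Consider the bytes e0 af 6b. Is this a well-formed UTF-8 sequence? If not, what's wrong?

Leading byte 0xE0 = 11100000 → 3-byte form.
Byte 3 is 0x6B = 01101011, which is not 10xxxxxx — expected a continuation byte.

invalid (non-continuation byte where continuation expected)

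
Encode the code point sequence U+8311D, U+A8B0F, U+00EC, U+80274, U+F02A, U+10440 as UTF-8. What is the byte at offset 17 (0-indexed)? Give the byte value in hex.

0xF0

U+8311D → 4-byte form F2 83 84 9D at offsets 0–3.
U+A8B0F → 4-byte form F2 A8 AC 8F at offsets 4–7.
U+00EC → 2-byte form C3 AC at offsets 8–9.
U+80274 → 4-byte form F2 80 89 B4 at offsets 10–13.
U+F02A → 3-byte form EF 80 AA at offsets 14–16.
U+10440 → 4-byte form F0 90 91 80 at offsets 17–20.
Offset 17 falls in char 6's range; it's byte 1 of F0 90 91 80 = 0xF0.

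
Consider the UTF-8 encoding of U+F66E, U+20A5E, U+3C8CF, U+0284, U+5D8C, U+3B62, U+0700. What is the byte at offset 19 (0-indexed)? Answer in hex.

0xDC

U+F66E → 3-byte form EF 99 AE at offsets 0–2.
U+20A5E → 4-byte form F0 A0 A9 9E at offsets 3–6.
U+3C8CF → 4-byte form F0 BC A3 8F at offsets 7–10.
U+0284 → 2-byte form CA 84 at offsets 11–12.
U+5D8C → 3-byte form E5 B6 8C at offsets 13–15.
U+3B62 → 3-byte form E3 AD A2 at offsets 16–18.
U+0700 → 2-byte form DC 80 at offsets 19–20.
Offset 19 falls in char 7's range; it's byte 1 of DC 80 = 0xDC.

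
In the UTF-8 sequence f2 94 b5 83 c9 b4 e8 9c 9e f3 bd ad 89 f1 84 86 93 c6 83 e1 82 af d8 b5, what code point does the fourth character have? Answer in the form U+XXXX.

Offset 0: leading byte 0xF2 = 11110010 → 4-byte char #1 = F2 94 B5 83.
Offset 4: leading byte 0xC9 = 11001001 → 2-byte char #2 = C9 B4.
Offset 6: leading byte 0xE8 = 11101000 → 3-byte char #3 = E8 9C 9E.
Offset 9: leading byte 0xF3 = 11110011 → 4-byte char #4 = F3 BD AD 89.
Leading byte 0xF3 = 11110011 matches 11110xxx → 4-byte sequence.
Byte 1: 0xF3 = 11110011, payload 011 (3 bits).
Byte 2: 0xBD = 10111101 (10xxxxxx ✓), payload 111101.
Byte 3: 0xAD = 10101101 (10xxxxxx ✓), payload 101101.
Byte 4: 0x89 = 10001001 (10xxxxxx ✓), payload 001001.
Concatenate: 011111101101101001001 = 0xFDB49 (21 bits → U+FDB49).

U+FDB49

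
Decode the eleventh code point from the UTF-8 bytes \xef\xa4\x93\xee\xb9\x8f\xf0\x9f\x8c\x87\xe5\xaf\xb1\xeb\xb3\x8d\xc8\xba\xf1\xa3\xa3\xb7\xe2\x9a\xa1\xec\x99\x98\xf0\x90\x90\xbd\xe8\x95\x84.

U+8544

Offset 0: leading byte 0xEF = 11101111 → 3-byte char #1 = EF A4 93.
Offset 3: leading byte 0xEE = 11101110 → 3-byte char #2 = EE B9 8F.
Offset 6: leading byte 0xF0 = 11110000 → 4-byte char #3 = F0 9F 8C 87.
Offset 10: leading byte 0xE5 = 11100101 → 3-byte char #4 = E5 AF B1.
Offset 13: leading byte 0xEB = 11101011 → 3-byte char #5 = EB B3 8D.
Offset 16: leading byte 0xC8 = 11001000 → 2-byte char #6 = C8 BA.
Offset 18: leading byte 0xF1 = 11110001 → 4-byte char #7 = F1 A3 A3 B7.
Offset 22: leading byte 0xE2 = 11100010 → 3-byte char #8 = E2 9A A1.
Offset 25: leading byte 0xEC = 11101100 → 3-byte char #9 = EC 99 98.
Offset 28: leading byte 0xF0 = 11110000 → 4-byte char #10 = F0 90 90 BD.
Offset 32: leading byte 0xE8 = 11101000 → 3-byte char #11 = E8 95 84.
Leading byte 0xE8 = 11101000 matches 1110xxxx → 3-byte sequence.
Byte 1: 0xE8 = 11101000, payload 1000 (4 bits).
Byte 2: 0x95 = 10010101 (10xxxxxx ✓), payload 010101.
Byte 3: 0x84 = 10000100 (10xxxxxx ✓), payload 000100.
Concatenate: 1000010101000100 = 0x8544 (16 bits → U+8544).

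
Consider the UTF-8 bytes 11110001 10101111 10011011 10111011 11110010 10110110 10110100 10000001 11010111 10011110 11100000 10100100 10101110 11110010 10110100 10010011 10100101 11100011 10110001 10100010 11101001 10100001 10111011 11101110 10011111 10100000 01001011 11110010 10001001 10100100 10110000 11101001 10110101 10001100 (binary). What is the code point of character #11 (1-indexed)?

U+9D4C

Offset 0: leading byte 0xF1 = 11110001 → 4-byte char #1 = F1 AF 9B BB.
Offset 4: leading byte 0xF2 = 11110010 → 4-byte char #2 = F2 B6 B4 81.
Offset 8: leading byte 0xD7 = 11010111 → 2-byte char #3 = D7 9E.
Offset 10: leading byte 0xE0 = 11100000 → 3-byte char #4 = E0 A4 AE.
Offset 13: leading byte 0xF2 = 11110010 → 4-byte char #5 = F2 B4 93 A5.
Offset 17: leading byte 0xE3 = 11100011 → 3-byte char #6 = E3 B1 A2.
Offset 20: leading byte 0xE9 = 11101001 → 3-byte char #7 = E9 A1 BB.
Offset 23: leading byte 0xEE = 11101110 → 3-byte char #8 = EE 9F A0.
Offset 26: leading byte 0x4B = 01001011 → 1-byte char #9 = 4B.
Offset 27: leading byte 0xF2 = 11110010 → 4-byte char #10 = F2 89 A4 B0.
Offset 31: leading byte 0xE9 = 11101001 → 3-byte char #11 = E9 B5 8C.
Leading byte 0xE9 = 11101001 matches 1110xxxx → 3-byte sequence.
Byte 1: 0xE9 = 11101001, payload 1001 (4 bits).
Byte 2: 0xB5 = 10110101 (10xxxxxx ✓), payload 110101.
Byte 3: 0x8C = 10001100 (10xxxxxx ✓), payload 001100.
Concatenate: 1001110101001100 = 0x9D4C (16 bits → U+9D4C).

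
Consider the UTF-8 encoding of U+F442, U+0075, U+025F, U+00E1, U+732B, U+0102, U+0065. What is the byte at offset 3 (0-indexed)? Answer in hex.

0x75

U+F442 → 3-byte form EF 91 82 at offsets 0–2.
U+0075 → 1-byte form 75 at offsets 3–3.
Offset 3 falls in char 2's range; it's byte 1 of 75 = 0x75.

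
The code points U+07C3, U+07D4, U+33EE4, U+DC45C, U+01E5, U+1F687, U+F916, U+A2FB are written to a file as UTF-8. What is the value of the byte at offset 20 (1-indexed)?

1-indexed offset 20 is 0-indexed offset 19.
U+07C3 → 2-byte form DF 83 at offsets 0–1.
U+07D4 → 2-byte form DF 94 at offsets 2–3.
U+33EE4 → 4-byte form F0 B3 BB A4 at offsets 4–7.
U+DC45C → 4-byte form F3 9C 91 9C at offsets 8–11.
U+01E5 → 2-byte form C7 A5 at offsets 12–13.
U+1F687 → 4-byte form F0 9F 9A 87 at offsets 14–17.
U+F916 → 3-byte form EF A4 96 at offsets 18–20.
Offset 19 falls in char 7's range; it's byte 2 of EF A4 96 = 0xA4.

0xA4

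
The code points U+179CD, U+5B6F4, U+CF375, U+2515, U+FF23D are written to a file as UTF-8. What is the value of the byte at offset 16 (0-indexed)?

0xBF

U+179CD → 4-byte form F0 97 A7 8D at offsets 0–3.
U+5B6F4 → 4-byte form F1 9B 9B B4 at offsets 4–7.
U+CF375 → 4-byte form F3 8F 8D B5 at offsets 8–11.
U+2515 → 3-byte form E2 94 95 at offsets 12–14.
U+FF23D → 4-byte form F3 BF 88 BD at offsets 15–18.
Offset 16 falls in char 5's range; it's byte 2 of F3 BF 88 BD = 0xBF.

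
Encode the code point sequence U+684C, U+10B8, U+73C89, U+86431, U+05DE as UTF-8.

E6 A1 8C E1 82 B8 F1 B3 B2 89 F2 86 90 B1 D7 9E

U+684C: 3-byte form → E6 A1 8C.
U+10B8: 3-byte form → E1 82 B8.
U+73C89: 4-byte form → F1 B3 B2 89.
U+86431: 4-byte form → F2 86 90 B1.
U+05DE: 2-byte form → D7 9E.
Concatenated (16 bytes): E6 A1 8C E1 82 B8 F1 B3 B2 89 F2 86 90 B1 D7 9E.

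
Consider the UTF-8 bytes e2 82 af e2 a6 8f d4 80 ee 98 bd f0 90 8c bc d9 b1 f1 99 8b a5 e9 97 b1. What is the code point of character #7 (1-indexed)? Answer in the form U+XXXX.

U+592E5

Offset 0: leading byte 0xE2 = 11100010 → 3-byte char #1 = E2 82 AF.
Offset 3: leading byte 0xE2 = 11100010 → 3-byte char #2 = E2 A6 8F.
Offset 6: leading byte 0xD4 = 11010100 → 2-byte char #3 = D4 80.
Offset 8: leading byte 0xEE = 11101110 → 3-byte char #4 = EE 98 BD.
Offset 11: leading byte 0xF0 = 11110000 → 4-byte char #5 = F0 90 8C BC.
Offset 15: leading byte 0xD9 = 11011001 → 2-byte char #6 = D9 B1.
Offset 17: leading byte 0xF1 = 11110001 → 4-byte char #7 = F1 99 8B A5.
Leading byte 0xF1 = 11110001 matches 11110xxx → 4-byte sequence.
Byte 1: 0xF1 = 11110001, payload 001 (3 bits).
Byte 2: 0x99 = 10011001 (10xxxxxx ✓), payload 011001.
Byte 3: 0x8B = 10001011 (10xxxxxx ✓), payload 001011.
Byte 4: 0xA5 = 10100101 (10xxxxxx ✓), payload 100101.
Concatenate: 001011001001011100101 = 0x592E5 (21 bits → U+592E5).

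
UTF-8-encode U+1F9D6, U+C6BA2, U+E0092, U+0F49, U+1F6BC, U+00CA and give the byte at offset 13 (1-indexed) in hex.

1-indexed offset 13 is 0-indexed offset 12.
U+1F9D6 → 4-byte form F0 9F A7 96 at offsets 0–3.
U+C6BA2 → 4-byte form F3 86 AE A2 at offsets 4–7.
U+E0092 → 4-byte form F3 A0 82 92 at offsets 8–11.
U+0F49 → 3-byte form E0 BD 89 at offsets 12–14.
Offset 12 falls in char 4's range; it's byte 1 of E0 BD 89 = 0xE0.

0xE0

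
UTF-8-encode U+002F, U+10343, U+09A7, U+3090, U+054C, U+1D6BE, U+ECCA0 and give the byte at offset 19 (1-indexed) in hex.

1-indexed offset 19 is 0-indexed offset 18.
U+002F → 1-byte form 2F at offsets 0–0.
U+10343 → 4-byte form F0 90 8D 83 at offsets 1–4.
U+09A7 → 3-byte form E0 A6 A7 at offsets 5–7.
U+3090 → 3-byte form E3 82 90 at offsets 8–10.
U+054C → 2-byte form D5 8C at offsets 11–12.
U+1D6BE → 4-byte form F0 9D 9A BE at offsets 13–16.
U+ECCA0 → 4-byte form F3 AC B2 A0 at offsets 17–20.
Offset 18 falls in char 7's range; it's byte 2 of F3 AC B2 A0 = 0xAC.

0xAC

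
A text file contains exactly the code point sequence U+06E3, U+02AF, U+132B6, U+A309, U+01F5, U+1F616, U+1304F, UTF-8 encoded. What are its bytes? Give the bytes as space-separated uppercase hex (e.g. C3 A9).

U+06E3: 2-byte form → DB A3.
U+02AF: 2-byte form → CA AF.
U+132B6: 4-byte form → F0 93 8A B6.
U+A309: 3-byte form → EA 8C 89.
U+01F5: 2-byte form → C7 B5.
U+1F616: 4-byte form → F0 9F 98 96.
U+1304F: 4-byte form → F0 93 81 8F.
Concatenated (21 bytes): DB A3 CA AF F0 93 8A B6 EA 8C 89 C7 B5 F0 9F 98 96 F0 93 81 8F.

DB A3 CA AF F0 93 8A B6 EA 8C 89 C7 B5 F0 9F 98 96 F0 93 81 8F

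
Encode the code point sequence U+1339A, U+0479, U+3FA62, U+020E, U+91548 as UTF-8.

U+1339A: 4-byte form → F0 93 8E 9A.
U+0479: 2-byte form → D1 B9.
U+3FA62: 4-byte form → F0 BF A9 A2.
U+020E: 2-byte form → C8 8E.
U+91548: 4-byte form → F2 91 95 88.
Concatenated (16 bytes): F0 93 8E 9A D1 B9 F0 BF A9 A2 C8 8E F2 91 95 88.

F0 93 8E 9A D1 B9 F0 BF A9 A2 C8 8E F2 91 95 88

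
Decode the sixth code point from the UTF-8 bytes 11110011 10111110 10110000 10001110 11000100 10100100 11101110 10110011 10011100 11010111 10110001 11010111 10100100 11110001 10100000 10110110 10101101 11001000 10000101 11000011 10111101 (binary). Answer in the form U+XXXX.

Offset 0: leading byte 0xF3 = 11110011 → 4-byte char #1 = F3 BE B0 8E.
Offset 4: leading byte 0xC4 = 11000100 → 2-byte char #2 = C4 A4.
Offset 6: leading byte 0xEE = 11101110 → 3-byte char #3 = EE B3 9C.
Offset 9: leading byte 0xD7 = 11010111 → 2-byte char #4 = D7 B1.
Offset 11: leading byte 0xD7 = 11010111 → 2-byte char #5 = D7 A4.
Offset 13: leading byte 0xF1 = 11110001 → 4-byte char #6 = F1 A0 B6 AD.
Leading byte 0xF1 = 11110001 matches 11110xxx → 4-byte sequence.
Byte 1: 0xF1 = 11110001, payload 001 (3 bits).
Byte 2: 0xA0 = 10100000 (10xxxxxx ✓), payload 100000.
Byte 3: 0xB6 = 10110110 (10xxxxxx ✓), payload 110110.
Byte 4: 0xAD = 10101101 (10xxxxxx ✓), payload 101101.
Concatenate: 001100000110110101101 = 0x60DAD (21 bits → U+60DAD).

U+60DAD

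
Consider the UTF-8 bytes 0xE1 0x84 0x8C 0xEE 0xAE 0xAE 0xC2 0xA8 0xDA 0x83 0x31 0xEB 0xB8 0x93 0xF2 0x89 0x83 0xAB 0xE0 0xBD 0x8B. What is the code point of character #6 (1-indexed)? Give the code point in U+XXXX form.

Offset 0: leading byte 0xE1 = 11100001 → 3-byte char #1 = E1 84 8C.
Offset 3: leading byte 0xEE = 11101110 → 3-byte char #2 = EE AE AE.
Offset 6: leading byte 0xC2 = 11000010 → 2-byte char #3 = C2 A8.
Offset 8: leading byte 0xDA = 11011010 → 2-byte char #4 = DA 83.
Offset 10: leading byte 0x31 = 00110001 → 1-byte char #5 = 31.
Offset 11: leading byte 0xEB = 11101011 → 3-byte char #6 = EB B8 93.
Leading byte 0xEB = 11101011 matches 1110xxxx → 3-byte sequence.
Byte 1: 0xEB = 11101011, payload 1011 (4 bits).
Byte 2: 0xB8 = 10111000 (10xxxxxx ✓), payload 111000.
Byte 3: 0x93 = 10010011 (10xxxxxx ✓), payload 010011.
Concatenate: 1011111000010011 = 0xBE13 (16 bits → U+BE13).

U+BE13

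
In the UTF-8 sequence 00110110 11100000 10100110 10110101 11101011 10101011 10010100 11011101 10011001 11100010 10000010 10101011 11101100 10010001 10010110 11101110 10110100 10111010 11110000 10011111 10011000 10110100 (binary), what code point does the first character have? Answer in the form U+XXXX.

U+0036

Offset 0: leading byte 0x36 = 00110110 → 1-byte char #1 = 36.
Leading byte 0x36 = 00110110 matches 0xxxxxxx → 1-byte sequence.
Byte 1: 0x36 = 00110110, payload 0110110 (7 bits).
Concatenate: 0110110 = 0x36 (7 bits → U+0036).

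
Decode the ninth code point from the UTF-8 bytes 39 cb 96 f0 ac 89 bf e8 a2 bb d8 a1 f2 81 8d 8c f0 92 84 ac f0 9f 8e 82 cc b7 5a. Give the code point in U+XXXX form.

Offset 0: leading byte 0x39 = 00111001 → 1-byte char #1 = 39.
Offset 1: leading byte 0xCB = 11001011 → 2-byte char #2 = CB 96.
Offset 3: leading byte 0xF0 = 11110000 → 4-byte char #3 = F0 AC 89 BF.
Offset 7: leading byte 0xE8 = 11101000 → 3-byte char #4 = E8 A2 BB.
Offset 10: leading byte 0xD8 = 11011000 → 2-byte char #5 = D8 A1.
Offset 12: leading byte 0xF2 = 11110010 → 4-byte char #6 = F2 81 8D 8C.
Offset 16: leading byte 0xF0 = 11110000 → 4-byte char #7 = F0 92 84 AC.
Offset 20: leading byte 0xF0 = 11110000 → 4-byte char #8 = F0 9F 8E 82.
Offset 24: leading byte 0xCC = 11001100 → 2-byte char #9 = CC B7.
Leading byte 0xCC = 11001100 matches 110xxxxx → 2-byte sequence.
Byte 1: 0xCC = 11001100, payload 01100 (5 bits).
Byte 2: 0xB7 = 10110111 (10xxxxxx ✓), payload 110111.
Concatenate: 01100110111 = 0x337 (11 bits → U+0337).

U+0337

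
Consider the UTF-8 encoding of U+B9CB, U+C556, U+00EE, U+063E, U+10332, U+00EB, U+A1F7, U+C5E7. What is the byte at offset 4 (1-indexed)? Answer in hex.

1-indexed offset 4 is 0-indexed offset 3.
U+B9CB → 3-byte form EB A7 8B at offsets 0–2.
U+C556 → 3-byte form EC 95 96 at offsets 3–5.
Offset 3 falls in char 2's range; it's byte 1 of EC 95 96 = 0xEC.

0xEC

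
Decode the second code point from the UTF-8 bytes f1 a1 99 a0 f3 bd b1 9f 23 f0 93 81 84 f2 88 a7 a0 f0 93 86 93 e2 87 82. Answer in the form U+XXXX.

Offset 0: leading byte 0xF1 = 11110001 → 4-byte char #1 = F1 A1 99 A0.
Offset 4: leading byte 0xF3 = 11110011 → 4-byte char #2 = F3 BD B1 9F.
Leading byte 0xF3 = 11110011 matches 11110xxx → 4-byte sequence.
Byte 1: 0xF3 = 11110011, payload 011 (3 bits).
Byte 2: 0xBD = 10111101 (10xxxxxx ✓), payload 111101.
Byte 3: 0xB1 = 10110001 (10xxxxxx ✓), payload 110001.
Byte 4: 0x9F = 10011111 (10xxxxxx ✓), payload 011111.
Concatenate: 011111101110001011111 = 0xFDC5F (21 bits → U+FDC5F).

U+FDC5F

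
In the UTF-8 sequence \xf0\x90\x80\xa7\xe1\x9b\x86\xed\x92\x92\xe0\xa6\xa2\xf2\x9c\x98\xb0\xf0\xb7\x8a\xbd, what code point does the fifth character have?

Offset 0: leading byte 0xF0 = 11110000 → 4-byte char #1 = F0 90 80 A7.
Offset 4: leading byte 0xE1 = 11100001 → 3-byte char #2 = E1 9B 86.
Offset 7: leading byte 0xED = 11101101 → 3-byte char #3 = ED 92 92.
Offset 10: leading byte 0xE0 = 11100000 → 3-byte char #4 = E0 A6 A2.
Offset 13: leading byte 0xF2 = 11110010 → 4-byte char #5 = F2 9C 98 B0.
Leading byte 0xF2 = 11110010 matches 11110xxx → 4-byte sequence.
Byte 1: 0xF2 = 11110010, payload 010 (3 bits).
Byte 2: 0x9C = 10011100 (10xxxxxx ✓), payload 011100.
Byte 3: 0x98 = 10011000 (10xxxxxx ✓), payload 011000.
Byte 4: 0xB0 = 10110000 (10xxxxxx ✓), payload 110000.
Concatenate: 010011100011000110000 = 0x9C630 (21 bits → U+9C630).

U+9C630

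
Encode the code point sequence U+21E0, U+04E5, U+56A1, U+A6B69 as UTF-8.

U+21E0: 3-byte form → E2 87 A0.
U+04E5: 2-byte form → D3 A5.
U+56A1: 3-byte form → E5 9A A1.
U+A6B69: 4-byte form → F2 A6 AD A9.
Concatenated (12 bytes): E2 87 A0 D3 A5 E5 9A A1 F2 A6 AD A9.

E2 87 A0 D3 A5 E5 9A A1 F2 A6 AD A9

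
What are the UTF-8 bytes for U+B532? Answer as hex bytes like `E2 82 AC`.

U+B532 = 0xB532 = 46386 decimal. In range U+0800–U+FFFF → 3-byte form: 1110xxxx 10xxxxxx 10xxxxxx.
Binary (16 bits): 1011010100110010.
Split 4+6+6: 1011 | 010100 | 110010.
Byte 1: 11101011 = 0xEB.
Byte 2: 10010100 = 0x94.
Byte 3: 10110010 = 0xB2.

EB 94 B2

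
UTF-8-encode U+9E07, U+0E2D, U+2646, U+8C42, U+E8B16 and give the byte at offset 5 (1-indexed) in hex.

1-indexed offset 5 is 0-indexed offset 4.
U+9E07 → 3-byte form E9 B8 87 at offsets 0–2.
U+0E2D → 3-byte form E0 B8 AD at offsets 3–5.
Offset 4 falls in char 2's range; it's byte 2 of E0 B8 AD = 0xB8.

0xB8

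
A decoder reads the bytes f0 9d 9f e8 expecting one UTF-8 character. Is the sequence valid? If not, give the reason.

invalid (non-continuation byte where continuation expected)

Leading byte 0xF0 = 11110000 → 4-byte form.
Byte 4 is 0xE8 = 11101000, which is not 10xxxxxx — expected a continuation byte.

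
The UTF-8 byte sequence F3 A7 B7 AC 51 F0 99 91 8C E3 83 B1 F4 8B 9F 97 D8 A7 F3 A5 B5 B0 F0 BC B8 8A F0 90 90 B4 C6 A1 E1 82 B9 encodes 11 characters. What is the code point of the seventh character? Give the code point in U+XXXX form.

U+E5D70

Offset 0: leading byte 0xF3 = 11110011 → 4-byte char #1 = F3 A7 B7 AC.
Offset 4: leading byte 0x51 = 01010001 → 1-byte char #2 = 51.
Offset 5: leading byte 0xF0 = 11110000 → 4-byte char #3 = F0 99 91 8C.
Offset 9: leading byte 0xE3 = 11100011 → 3-byte char #4 = E3 83 B1.
Offset 12: leading byte 0xF4 = 11110100 → 4-byte char #5 = F4 8B 9F 97.
Offset 16: leading byte 0xD8 = 11011000 → 2-byte char #6 = D8 A7.
Offset 18: leading byte 0xF3 = 11110011 → 4-byte char #7 = F3 A5 B5 B0.
Leading byte 0xF3 = 11110011 matches 11110xxx → 4-byte sequence.
Byte 1: 0xF3 = 11110011, payload 011 (3 bits).
Byte 2: 0xA5 = 10100101 (10xxxxxx ✓), payload 100101.
Byte 3: 0xB5 = 10110101 (10xxxxxx ✓), payload 110101.
Byte 4: 0xB0 = 10110000 (10xxxxxx ✓), payload 110000.
Concatenate: 011100101110101110000 = 0xE5D70 (21 bits → U+E5D70).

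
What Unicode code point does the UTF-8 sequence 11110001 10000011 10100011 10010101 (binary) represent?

Leading byte 0xF1 = 11110001 matches 11110xxx → 4-byte sequence.
Byte 1: 0xF1 = 11110001, payload 001 (3 bits).
Byte 2: 0x83 = 10000011 (10xxxxxx ✓), payload 000011.
Byte 3: 0xA3 = 10100011 (10xxxxxx ✓), payload 100011.
Byte 4: 0x95 = 10010101 (10xxxxxx ✓), payload 010101.
Concatenate: 001000011100011010101 = 0x438D5 (21 bits → U+438D5).

U+438D5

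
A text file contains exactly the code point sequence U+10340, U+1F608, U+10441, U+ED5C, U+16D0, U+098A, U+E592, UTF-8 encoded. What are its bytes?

U+10340: 4-byte form → F0 90 8D 80.
U+1F608: 4-byte form → F0 9F 98 88.
U+10441: 4-byte form → F0 90 91 81.
U+ED5C: 3-byte form → EE B5 9C.
U+16D0: 3-byte form → E1 9B 90.
U+098A: 3-byte form → E0 A6 8A.
U+E592: 3-byte form → EE 96 92.
Concatenated (24 bytes): F0 90 8D 80 F0 9F 98 88 F0 90 91 81 EE B5 9C E1 9B 90 E0 A6 8A EE 96 92.

F0 90 8D 80 F0 9F 98 88 F0 90 91 81 EE B5 9C E1 9B 90 E0 A6 8A EE 96 92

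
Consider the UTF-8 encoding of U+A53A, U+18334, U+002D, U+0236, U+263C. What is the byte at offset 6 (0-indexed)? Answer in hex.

0xB4

U+A53A → 3-byte form EA 94 BA at offsets 0–2.
U+18334 → 4-byte form F0 98 8C B4 at offsets 3–6.
Offset 6 falls in char 2's range; it's byte 4 of F0 98 8C B4 = 0xB4.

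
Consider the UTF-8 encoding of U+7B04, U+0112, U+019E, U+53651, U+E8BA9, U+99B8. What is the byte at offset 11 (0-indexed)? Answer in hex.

0xF3

U+7B04 → 3-byte form E7 AC 84 at offsets 0–2.
U+0112 → 2-byte form C4 92 at offsets 3–4.
U+019E → 2-byte form C6 9E at offsets 5–6.
U+53651 → 4-byte form F1 93 99 91 at offsets 7–10.
U+E8BA9 → 4-byte form F3 A8 AE A9 at offsets 11–14.
Offset 11 falls in char 5's range; it's byte 1 of F3 A8 AE A9 = 0xF3.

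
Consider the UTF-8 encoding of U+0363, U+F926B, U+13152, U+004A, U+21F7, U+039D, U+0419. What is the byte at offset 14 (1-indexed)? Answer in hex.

1-indexed offset 14 is 0-indexed offset 13.
U+0363 → 2-byte form CD A3 at offsets 0–1.
U+F926B → 4-byte form F3 B9 89 AB at offsets 2–5.
U+13152 → 4-byte form F0 93 85 92 at offsets 6–9.
U+004A → 1-byte form 4A at offsets 10–10.
U+21F7 → 3-byte form E2 87 B7 at offsets 11–13.
Offset 13 falls in char 5's range; it's byte 3 of E2 87 B7 = 0xB7.

0xB7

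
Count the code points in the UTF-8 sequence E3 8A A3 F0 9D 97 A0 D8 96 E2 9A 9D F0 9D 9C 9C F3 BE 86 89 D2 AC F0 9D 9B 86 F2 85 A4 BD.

9

Byte at offset 0: 0xE3 = 11100011 → 3-byte char (#1). Advance 3.
Byte at offset 3: 0xF0 = 11110000 → 4-byte char (#2). Advance 4.
Byte at offset 7: 0xD8 = 11011000 → 2-byte char (#3). Advance 2.
Byte at offset 9: 0xE2 = 11100010 → 3-byte char (#4). Advance 3.
Byte at offset 12: 0xF0 = 11110000 → 4-byte char (#5). Advance 4.
Byte at offset 16: 0xF3 = 11110011 → 4-byte char (#6). Advance 4.
Byte at offset 20: 0xD2 = 11010010 → 2-byte char (#7). Advance 2.
Byte at offset 22: 0xF0 = 11110000 → 4-byte char (#8). Advance 4.
Byte at offset 26: 0xF2 = 11110010 → 4-byte char (#9). Advance 4.
Reached end at offset 30 after 9 code points.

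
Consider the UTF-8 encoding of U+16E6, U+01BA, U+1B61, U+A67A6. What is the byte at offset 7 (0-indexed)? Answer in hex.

0xA1

U+16E6 → 3-byte form E1 9B A6 at offsets 0–2.
U+01BA → 2-byte form C6 BA at offsets 3–4.
U+1B61 → 3-byte form E1 AD A1 at offsets 5–7.
Offset 7 falls in char 3's range; it's byte 3 of E1 AD A1 = 0xA1.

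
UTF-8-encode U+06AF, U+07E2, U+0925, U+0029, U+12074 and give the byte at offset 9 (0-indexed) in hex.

0x92

U+06AF → 2-byte form DA AF at offsets 0–1.
U+07E2 → 2-byte form DF A2 at offsets 2–3.
U+0925 → 3-byte form E0 A4 A5 at offsets 4–6.
U+0029 → 1-byte form 29 at offsets 7–7.
U+12074 → 4-byte form F0 92 81 B4 at offsets 8–11.
Offset 9 falls in char 5's range; it's byte 2 of F0 92 81 B4 = 0x92.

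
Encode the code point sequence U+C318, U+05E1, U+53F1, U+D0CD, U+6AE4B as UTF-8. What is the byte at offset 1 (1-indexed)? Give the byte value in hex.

0xEC

1-indexed offset 1 is 0-indexed offset 0.
U+C318 → 3-byte form EC 8C 98 at offsets 0–2.
Offset 0 falls in char 1's range; it's byte 1 of EC 8C 98 = 0xEC.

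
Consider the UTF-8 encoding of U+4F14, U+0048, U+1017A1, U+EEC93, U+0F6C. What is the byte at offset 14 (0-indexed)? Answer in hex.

0xAC

U+4F14 → 3-byte form E4 BC 94 at offsets 0–2.
U+0048 → 1-byte form 48 at offsets 3–3.
U+1017A1 → 4-byte form F4 81 9E A1 at offsets 4–7.
U+EEC93 → 4-byte form F3 AE B2 93 at offsets 8–11.
U+0F6C → 3-byte form E0 BD AC at offsets 12–14.
Offset 14 falls in char 5's range; it's byte 3 of E0 BD AC = 0xAC.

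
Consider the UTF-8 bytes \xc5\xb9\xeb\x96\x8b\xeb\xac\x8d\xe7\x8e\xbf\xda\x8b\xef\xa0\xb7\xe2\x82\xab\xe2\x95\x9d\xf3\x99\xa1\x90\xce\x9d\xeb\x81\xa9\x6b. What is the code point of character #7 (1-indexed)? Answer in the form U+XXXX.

U+20AB

Offset 0: leading byte 0xC5 = 11000101 → 2-byte char #1 = C5 B9.
Offset 2: leading byte 0xEB = 11101011 → 3-byte char #2 = EB 96 8B.
Offset 5: leading byte 0xEB = 11101011 → 3-byte char #3 = EB AC 8D.
Offset 8: leading byte 0xE7 = 11100111 → 3-byte char #4 = E7 8E BF.
Offset 11: leading byte 0xDA = 11011010 → 2-byte char #5 = DA 8B.
Offset 13: leading byte 0xEF = 11101111 → 3-byte char #6 = EF A0 B7.
Offset 16: leading byte 0xE2 = 11100010 → 3-byte char #7 = E2 82 AB.
Leading byte 0xE2 = 11100010 matches 1110xxxx → 3-byte sequence.
Byte 1: 0xE2 = 11100010, payload 0010 (4 bits).
Byte 2: 0x82 = 10000010 (10xxxxxx ✓), payload 000010.
Byte 3: 0xAB = 10101011 (10xxxxxx ✓), payload 101011.
Concatenate: 0010000010101011 = 0x20AB (16 bits → U+20AB).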